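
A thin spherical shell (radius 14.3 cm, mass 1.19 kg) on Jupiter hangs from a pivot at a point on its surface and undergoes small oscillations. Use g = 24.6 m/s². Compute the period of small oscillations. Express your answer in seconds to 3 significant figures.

I_cm = (2/3)mr² = 0.01622 kg·m². The pivot is at distance d = 0.143 m from the centre of mass.
By the parallel-axis theorem, I = I_cm + md² = 0.01622 + 0.02433 = 0.04056 kg·m².
T = 2π√(I/(mgd)) = 2π√(0.04056/(1.19 × 24.6 × 0.143)) = 0.618 s.

0.618 s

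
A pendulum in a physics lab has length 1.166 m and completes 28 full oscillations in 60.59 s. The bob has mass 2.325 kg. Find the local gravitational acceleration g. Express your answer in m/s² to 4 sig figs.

9.830 m/s²

T = 60.59/28 = 2.1639 s.
From T = 2π√(L/g), g = 4π²L/T² = 4π² × 1.166/2.1639² = 9.830 m/s².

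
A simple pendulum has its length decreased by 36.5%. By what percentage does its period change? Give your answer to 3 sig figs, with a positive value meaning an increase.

T ∝ √L, so T'/T = √(0.6350) = 0.7969.
Percentage change in T = (0.7969 − 1) × 100% = -20.3%.

-20.3%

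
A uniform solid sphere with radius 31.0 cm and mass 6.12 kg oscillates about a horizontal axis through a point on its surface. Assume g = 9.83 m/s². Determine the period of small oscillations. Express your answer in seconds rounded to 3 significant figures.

I_cm = (2/5)mr² = 0.2353 kg·m². The pivot is at distance d = 0.310 m from the centre of mass.
By the parallel-axis theorem, I = I_cm + md² = 0.2353 + 0.5881 = 0.8234 kg·m².
T = 2π√(I/(mgd)) = 2π√(0.8234/(6.12 × 9.83 × 0.310)) = 1.32 s.

1.32 s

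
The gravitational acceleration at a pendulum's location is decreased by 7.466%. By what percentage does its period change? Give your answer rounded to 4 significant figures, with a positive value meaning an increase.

3.956%

T ∝ 1/√g, so T'/T = 1/√(0.92534) = 1.0396.
Percentage change in T = (1.0396 − 1) × 100% = 3.956%.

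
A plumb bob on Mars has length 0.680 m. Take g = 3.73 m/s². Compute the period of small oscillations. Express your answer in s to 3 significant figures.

2.68 s

T = 2π√(L/g) = 2π√(0.680/3.73) = 2π × 0.4270 = 2.68 s.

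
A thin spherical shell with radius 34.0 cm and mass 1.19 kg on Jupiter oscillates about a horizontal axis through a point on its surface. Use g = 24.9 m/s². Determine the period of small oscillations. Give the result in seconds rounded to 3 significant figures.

0.948 s

I_cm = (2/3)mr² = 0.09171 kg·m². The pivot is at distance d = 0.340 m from the centre of mass.
By the parallel-axis theorem, I = I_cm + md² = 0.09171 + 0.1376 = 0.2293 kg·m².
T = 2π√(I/(mgd)) = 2π√(0.2293/(1.19 × 24.9 × 0.340)) = 0.948 s.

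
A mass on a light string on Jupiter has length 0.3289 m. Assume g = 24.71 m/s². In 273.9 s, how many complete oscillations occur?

T = 2π√(L/g) = 2π√(0.3289/24.71) = 0.72490 s.
Number of complete oscillations = ⌊273.9/0.72490⌋ = ⌊377.85⌋ = 377.

377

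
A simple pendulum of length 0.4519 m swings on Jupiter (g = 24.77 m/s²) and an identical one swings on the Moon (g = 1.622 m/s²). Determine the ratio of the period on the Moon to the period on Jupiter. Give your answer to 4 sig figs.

T ∝ 1/√g, so T₂/T₁ = √(g₁/g₂) = √(24.77/1.622) = 3.908.

3.908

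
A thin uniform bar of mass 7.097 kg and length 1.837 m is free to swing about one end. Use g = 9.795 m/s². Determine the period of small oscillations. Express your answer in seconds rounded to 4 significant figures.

2.222 s

For a physical pendulum T = 2π√(I/(mgd)), with d = 0.91850 m from pivot to centre of mass.
I_cm = mL²/12 = 7.097 × 1.837²/12 = 1.9958 kg·m²; I = I_cm + md² = 1.9958 + 7.097 × 0.91850² = 7.9831 kg·m².
T = 2π√(7.9831/(7.097 × 9.795 × 0.91850)) = 2.222 s.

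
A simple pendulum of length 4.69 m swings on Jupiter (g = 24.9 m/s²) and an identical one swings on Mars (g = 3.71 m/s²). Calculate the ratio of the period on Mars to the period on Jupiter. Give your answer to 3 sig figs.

2.59

T ∝ 1/√g, so T₂/T₁ = √(g₁/g₂) = √(24.9/3.71) = 2.59.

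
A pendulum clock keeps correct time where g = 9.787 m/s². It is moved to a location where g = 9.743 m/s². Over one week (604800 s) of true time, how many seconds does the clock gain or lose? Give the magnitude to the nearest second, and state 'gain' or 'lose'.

lose 1361 s

The clock's period scales as T ∝ 1/√g, so T'/T = √(9.787/9.743) = 1.00226.
In 604800 s of true time the clock registers 604800/1.00226 = 603439.0 s, so it loses 1361 s.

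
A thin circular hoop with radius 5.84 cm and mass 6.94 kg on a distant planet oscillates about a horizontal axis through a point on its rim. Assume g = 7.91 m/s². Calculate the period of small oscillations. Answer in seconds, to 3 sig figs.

I_cm = mr² = 0.02367 kg·m². The pivot is at distance d = 0.0584 m from the centre of mass.
By the parallel-axis theorem, I = I_cm + md² = 0.02367 + 0.02367 = 0.04734 kg·m².
T = 2π√(I/(mgd)) = 2π√(0.04734/(6.94 × 7.91 × 0.0584)) = 0.764 s.

0.764 s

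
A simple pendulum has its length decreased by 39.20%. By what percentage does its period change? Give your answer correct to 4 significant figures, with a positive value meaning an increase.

-22.03%

T ∝ √L, so T'/T = √(0.60800) = 0.77974.
Percentage change in T = (0.77974 − 1) × 100% = -22.03%.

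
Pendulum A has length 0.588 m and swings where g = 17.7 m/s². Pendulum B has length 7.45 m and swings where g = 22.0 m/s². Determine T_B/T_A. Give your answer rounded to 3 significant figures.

T = 2π√(L/g), so T_B/T_A = √((L_B/g_B)/(L_A/g_A)) = √((7.45/22.0)/(0.588/17.7)) = 3.19.

3.19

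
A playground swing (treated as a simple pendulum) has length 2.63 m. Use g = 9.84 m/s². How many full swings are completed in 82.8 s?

25

T = 2π√(L/g) = 2π√(2.63/9.84) = 3.248 s.
Number of complete oscillations = ⌊82.8/3.248⌋ = ⌊25.49⌋ = 25.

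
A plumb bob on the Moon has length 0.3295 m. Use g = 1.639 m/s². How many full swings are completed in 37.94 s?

13

T = 2π√(L/g) = 2π√(0.3295/1.639) = 2.8172 s.
Number of complete oscillations = ⌊37.94/2.8172⌋ = ⌊13.467⌋ = 13.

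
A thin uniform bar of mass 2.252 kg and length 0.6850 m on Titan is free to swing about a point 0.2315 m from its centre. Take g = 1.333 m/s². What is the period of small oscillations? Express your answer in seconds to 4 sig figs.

For a physical pendulum T = 2π√(I/(mgd)), with d = 0.23150 m from pivot to centre of mass.
I_cm = mL²/12 = 2.252 × 0.6850²/12 = 0.088058 kg·m²; I = I_cm + md² = 0.088058 + 2.252 × 0.23150² = 0.20875 kg·m².
T = 2π√(0.20875/(2.252 × 1.333 × 0.23150)) = 3.444 s.

3.444 s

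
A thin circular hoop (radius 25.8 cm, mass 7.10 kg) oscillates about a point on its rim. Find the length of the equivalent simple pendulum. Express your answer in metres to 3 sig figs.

The equivalent simple-pendulum length is L_eq = I/(md), where I is about the pivot and d = 0.2580 m.
I_cm = mR² = 0.4726 kg·m², so I = I_cm + md² = 0.4726 + 0.4726 = 0.9452 kg·m².
L_eq = 0.9452/(7.10 × 0.2580) = 0.516 m.

0.516 m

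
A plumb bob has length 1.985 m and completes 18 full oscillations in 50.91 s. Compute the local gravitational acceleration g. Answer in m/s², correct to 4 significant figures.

T = 50.91/18 = 2.8283 s.
From T = 2π√(L/g), g = 4π²L/T² = 4π² × 1.985/2.8283² = 9.796 m/s².

9.796 m/s²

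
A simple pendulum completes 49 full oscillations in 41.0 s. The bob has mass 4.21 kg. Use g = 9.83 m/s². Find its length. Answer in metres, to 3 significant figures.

T = 41.0/49 = 0.8367 s.
From T = 2π√(L/g), L = gT²/(4π²) = 9.83 × 0.8367²/(4π²) = 0.174 m.

0.174 m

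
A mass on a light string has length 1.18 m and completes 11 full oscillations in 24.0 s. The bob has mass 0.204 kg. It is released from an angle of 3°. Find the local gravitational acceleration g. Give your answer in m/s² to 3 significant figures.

T = 24.0/11 = 2.182 s.
From T = 2π√(L/g), g = 4π²L/T² = 4π² × 1.18/2.182² = 9.79 m/s².

9.79 m/s²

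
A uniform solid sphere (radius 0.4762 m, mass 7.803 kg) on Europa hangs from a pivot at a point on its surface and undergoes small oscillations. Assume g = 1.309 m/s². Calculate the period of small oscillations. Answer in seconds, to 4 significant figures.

4.484 s

I_cm = (2/5)mr² = 0.70778 kg·m². The pivot is at distance d = 0.4762 m from the centre of mass.
By the parallel-axis theorem, I = I_cm + md² = 0.70778 + 1.7695 = 2.4772 kg·m².
T = 2π√(I/(mgd)) = 2π√(2.4772/(7.803 × 1.309 × 0.4762)) = 4.484 s.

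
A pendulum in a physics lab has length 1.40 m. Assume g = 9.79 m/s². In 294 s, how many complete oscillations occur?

T = 2π√(L/g) = 2π√(1.40/9.79) = 2.376 s.
Number of complete oscillations = ⌊294/2.376⌋ = ⌊123.7⌋ = 123.

123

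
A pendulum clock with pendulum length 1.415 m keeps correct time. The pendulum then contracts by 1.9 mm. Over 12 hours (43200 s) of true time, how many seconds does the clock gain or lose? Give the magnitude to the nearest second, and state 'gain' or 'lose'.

T ∝ √L, so T'/T = √(1.41310/1.415) = 0.999328.
In 43200 s of true time the clock registers 43200/0.999328 = 43229.0 s, so it gains 29 s.

gain 29 s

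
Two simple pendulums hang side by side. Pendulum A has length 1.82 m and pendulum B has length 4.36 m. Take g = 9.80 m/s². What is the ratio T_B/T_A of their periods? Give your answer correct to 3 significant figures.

T ∝ √L, so T_B/T_A = √(L_B/L_A) = √(4.36/1.82) = 1.55.

1.55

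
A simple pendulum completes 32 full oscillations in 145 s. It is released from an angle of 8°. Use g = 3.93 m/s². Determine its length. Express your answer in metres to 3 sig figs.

2.04 m

T = 145/32 = 4.531 s.
From T = 2π√(L/g), L = gT²/(4π²) = 3.93 × 4.531²/(4π²) = 2.04 m.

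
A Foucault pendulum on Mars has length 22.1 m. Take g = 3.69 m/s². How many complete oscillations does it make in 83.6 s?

5

T = 2π√(L/g) = 2π√(22.1/3.69) = 15.38 s.
Number of complete oscillations = ⌊83.6/15.38⌋ = ⌊5.437⌋ = 5.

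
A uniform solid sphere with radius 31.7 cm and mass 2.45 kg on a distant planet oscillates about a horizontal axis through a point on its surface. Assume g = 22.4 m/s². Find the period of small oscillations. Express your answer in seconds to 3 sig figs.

0.884 s

I_cm = (2/5)mr² = 0.09848 kg·m². The pivot is at distance d = 0.317 m from the centre of mass.
By the parallel-axis theorem, I = I_cm + md² = 0.09848 + 0.2462 = 0.3447 kg·m².
T = 2π√(I/(mgd)) = 2π√(0.3447/(2.45 × 22.4 × 0.317)) = 0.884 s.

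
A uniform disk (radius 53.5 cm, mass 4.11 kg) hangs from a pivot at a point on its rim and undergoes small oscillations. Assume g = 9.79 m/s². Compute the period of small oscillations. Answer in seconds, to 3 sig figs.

1.80 s

I_cm = ½mr² = 0.5882 kg·m². The pivot is at distance d = 0.535 m from the centre of mass.
By the parallel-axis theorem, I = I_cm + md² = 0.5882 + 1.176 = 1.765 kg·m².
T = 2π√(I/(mgd)) = 2π√(1.765/(4.11 × 9.79 × 0.535)) = 1.80 s.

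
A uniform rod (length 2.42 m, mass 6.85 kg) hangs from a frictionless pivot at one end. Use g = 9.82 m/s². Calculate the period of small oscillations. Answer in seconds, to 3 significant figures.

For a physical pendulum T = 2π√(I/(mgd)), with d = 1.210 m from pivot to centre of mass.
I_cm = mL²/12 = 6.85 × 2.42²/12 = 3.343 kg·m²; I = I_cm + md² = 3.343 + 6.85 × 1.210² = 13.37 kg·m².
T = 2π√(13.37/(6.85 × 9.82 × 1.210)) = 2.55 s.

2.55 s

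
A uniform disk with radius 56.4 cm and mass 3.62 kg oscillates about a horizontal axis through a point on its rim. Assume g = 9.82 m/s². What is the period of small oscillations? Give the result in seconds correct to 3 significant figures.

1.84 s

I_cm = ½mr² = 0.5758 kg·m². The pivot is at distance d = 0.564 m from the centre of mass.
By the parallel-axis theorem, I = I_cm + md² = 0.5758 + 1.152 = 1.727 kg·m².
T = 2π√(I/(mgd)) = 2π√(1.727/(3.62 × 9.82 × 0.564)) = 1.84 s.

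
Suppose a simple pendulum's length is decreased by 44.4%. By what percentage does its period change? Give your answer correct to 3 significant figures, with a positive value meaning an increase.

T ∝ √L, so T'/T = √(0.5560) = 0.7457.
Percentage change in T = (0.7457 − 1) × 100% = -25.4%.

-25.4%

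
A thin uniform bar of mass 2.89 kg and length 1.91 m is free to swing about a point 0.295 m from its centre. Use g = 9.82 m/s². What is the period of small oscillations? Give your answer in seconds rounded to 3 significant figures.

2.31 s

For a physical pendulum T = 2π√(I/(mgd)), with d = 0.2950 m from pivot to centre of mass.
I_cm = mL²/12 = 2.89 × 1.91²/12 = 0.8786 kg·m²; I = I_cm + md² = 0.8786 + 2.89 × 0.2950² = 1.130 kg·m².
T = 2π√(1.130/(2.89 × 9.82 × 0.2950)) = 2.31 s.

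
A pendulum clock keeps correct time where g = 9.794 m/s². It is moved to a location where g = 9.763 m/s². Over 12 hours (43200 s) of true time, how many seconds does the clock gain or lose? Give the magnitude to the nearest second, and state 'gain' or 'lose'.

lose 68 s

The clock's period scales as T ∝ 1/√g, so T'/T = √(9.794/9.763) = 1.00159.
In 43200 s of true time the clock registers 43200/1.00159 = 43131.6 s, so it loses 68 s.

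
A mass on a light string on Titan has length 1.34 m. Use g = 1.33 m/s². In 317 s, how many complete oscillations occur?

50

T = 2π√(L/g) = 2π√(1.34/1.33) = 6.307 s.
Number of complete oscillations = ⌊317/6.307⌋ = ⌊50.26⌋ = 50.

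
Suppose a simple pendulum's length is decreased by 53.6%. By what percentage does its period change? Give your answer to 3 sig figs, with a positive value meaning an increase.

-31.9%

T ∝ √L, so T'/T = √(0.4640) = 0.6812.
Percentage change in T = (0.6812 − 1) × 100% = -31.9%.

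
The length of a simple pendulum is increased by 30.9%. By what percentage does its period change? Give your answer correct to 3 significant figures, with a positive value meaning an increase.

T ∝ √L, so T'/T = √(1.309) = 1.144.
Percentage change in T = (1.144 − 1) × 100% = 14.4%.

14.4%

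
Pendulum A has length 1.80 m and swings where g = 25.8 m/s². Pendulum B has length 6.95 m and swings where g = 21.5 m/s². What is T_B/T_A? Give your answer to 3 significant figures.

2.15

T = 2π√(L/g), so T_B/T_A = √((L_B/g_B)/(L_A/g_A)) = √((6.95/21.5)/(1.80/25.8)) = 2.15.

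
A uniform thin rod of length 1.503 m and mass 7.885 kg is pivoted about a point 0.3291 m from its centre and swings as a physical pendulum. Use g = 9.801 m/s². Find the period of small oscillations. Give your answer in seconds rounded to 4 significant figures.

For a physical pendulum T = 2π√(I/(mgd)), with d = 0.32910 m from pivot to centre of mass.
I_cm = mL²/12 = 7.885 × 1.503²/12 = 1.4844 kg·m²; I = I_cm + md² = 1.4844 + 7.885 × 0.32910² = 2.3384 kg·m².
T = 2π√(2.3384/(7.885 × 9.801 × 0.32910)) = 1.905 s.

1.905 s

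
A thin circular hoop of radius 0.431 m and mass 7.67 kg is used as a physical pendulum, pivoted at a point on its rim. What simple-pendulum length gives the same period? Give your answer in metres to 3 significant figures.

0.862 m

The equivalent simple-pendulum length is L_eq = I/(md), where I is about the pivot and d = 0.4310 m.
I_cm = mR² = 1.425 kg·m², so I = I_cm + md² = 1.425 + 1.425 = 2.850 kg·m².
L_eq = 2.850/(7.67 × 0.4310) = 0.862 m.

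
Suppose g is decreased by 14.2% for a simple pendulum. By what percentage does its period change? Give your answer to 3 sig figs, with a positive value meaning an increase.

7.96%

T ∝ 1/√g, so T'/T = 1/√(0.8580) = 1.080.
Percentage change in T = (1.080 − 1) × 100% = 7.96%.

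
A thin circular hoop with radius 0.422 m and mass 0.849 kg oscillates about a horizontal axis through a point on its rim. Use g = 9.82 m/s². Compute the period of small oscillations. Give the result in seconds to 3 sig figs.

I_cm = mr² = 0.1512 kg·m². The pivot is at distance d = 0.422 m from the centre of mass.
By the parallel-axis theorem, I = I_cm + md² = 0.1512 + 0.1512 = 0.3024 kg·m².
T = 2π√(I/(mgd)) = 2π√(0.3024/(0.849 × 9.82 × 0.422)) = 1.84 s.

1.84 s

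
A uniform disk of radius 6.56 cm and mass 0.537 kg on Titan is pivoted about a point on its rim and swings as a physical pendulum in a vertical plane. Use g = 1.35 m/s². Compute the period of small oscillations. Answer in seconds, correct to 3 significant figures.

1.70 s

I_cm = ½mr² = 0.001155 kg·m². The pivot is at distance d = 0.0656 m from the centre of mass.
By the parallel-axis theorem, I = I_cm + md² = 0.001155 + 0.002311 = 0.003466 kg·m².
T = 2π√(I/(mgd)) = 2π√(0.003466/(0.537 × 1.35 × 0.0656)) = 1.70 s.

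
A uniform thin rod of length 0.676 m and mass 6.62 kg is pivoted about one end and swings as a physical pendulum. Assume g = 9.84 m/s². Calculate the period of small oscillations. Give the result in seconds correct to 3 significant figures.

For a physical pendulum T = 2π√(I/(mgd)), with d = 0.3380 m from pivot to centre of mass.
I_cm = mL²/12 = 6.62 × 0.676²/12 = 0.2521 kg·m²; I = I_cm + md² = 0.2521 + 6.62 × 0.3380² = 1.008 kg·m².
T = 2π√(1.008/(6.62 × 9.84 × 0.3380)) = 1.34 s.

1.34 s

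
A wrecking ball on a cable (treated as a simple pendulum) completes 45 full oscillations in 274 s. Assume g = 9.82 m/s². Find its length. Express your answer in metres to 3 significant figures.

9.22 m

T = 274/45 = 6.089 s.
From T = 2π√(L/g), L = gT²/(4π²) = 9.82 × 6.089²/(4π²) = 9.22 m.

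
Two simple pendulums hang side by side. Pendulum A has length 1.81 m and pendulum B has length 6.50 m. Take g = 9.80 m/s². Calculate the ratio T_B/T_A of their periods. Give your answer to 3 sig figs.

1.90

T ∝ √L, so T_B/T_A = √(L_B/L_A) = √(6.50/1.81) = 1.90.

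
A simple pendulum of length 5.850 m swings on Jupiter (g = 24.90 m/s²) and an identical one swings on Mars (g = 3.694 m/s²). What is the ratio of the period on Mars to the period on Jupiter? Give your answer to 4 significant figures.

T ∝ 1/√g, so T₂/T₁ = √(g₁/g₂) = √(24.90/3.694) = 2.596.

2.596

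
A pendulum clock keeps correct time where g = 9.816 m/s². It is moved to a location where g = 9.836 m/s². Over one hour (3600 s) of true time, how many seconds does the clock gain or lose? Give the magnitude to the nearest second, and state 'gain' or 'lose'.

The clock's period scales as T ∝ 1/√g, so T'/T = √(9.816/9.836) = 0.998983.
In 3600 s of true time the clock registers 3600/0.998983 = 3603.7 s, so it gains 4 s.

gain 4 s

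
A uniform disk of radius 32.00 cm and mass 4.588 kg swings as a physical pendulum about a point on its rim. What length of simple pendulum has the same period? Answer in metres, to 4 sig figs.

The equivalent simple-pendulum length is L_eq = I/(md), where I is about the pivot and d = 0.32000 m.
I_cm = ½mR² = 0.23491 kg·m², so I = I_cm + md² = 0.23491 + 0.46981 = 0.70472 kg·m².
L_eq = 0.70472/(4.588 × 0.32000) = 0.4800 m.

0.4800 m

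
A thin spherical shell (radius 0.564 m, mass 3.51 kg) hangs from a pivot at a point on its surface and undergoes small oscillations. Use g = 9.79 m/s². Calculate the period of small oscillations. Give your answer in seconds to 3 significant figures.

1.95 s

I_cm = (2/3)mr² = 0.7443 kg·m². The pivot is at distance d = 0.564 m from the centre of mass.
By the parallel-axis theorem, I = I_cm + md² = 0.7443 + 1.117 = 1.861 kg·m².
T = 2π√(I/(mgd)) = 2π√(1.861/(3.51 × 9.79 × 0.564)) = 1.95 s.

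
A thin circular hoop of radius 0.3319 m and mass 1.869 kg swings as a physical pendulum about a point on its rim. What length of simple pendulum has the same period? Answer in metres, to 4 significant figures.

The equivalent simple-pendulum length is L_eq = I/(md), where I is about the pivot and d = 0.33190 m.
I_cm = mR² = 0.20588 kg·m², so I = I_cm + md² = 0.20588 + 0.20588 = 0.41177 kg·m².
L_eq = 0.41177/(1.869 × 0.33190) = 0.6638 m.

0.6638 m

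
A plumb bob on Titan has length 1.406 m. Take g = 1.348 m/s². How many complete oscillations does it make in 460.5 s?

71

T = 2π√(L/g) = 2π√(1.406/1.348) = 6.4169 s.
Number of complete oscillations = ⌊460.5/6.4169⌋ = ⌊71.763⌋ = 71.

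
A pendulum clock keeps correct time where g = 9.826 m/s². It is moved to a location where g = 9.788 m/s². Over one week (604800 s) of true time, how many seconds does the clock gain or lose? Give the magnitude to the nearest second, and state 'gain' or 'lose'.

The clock's period scales as T ∝ 1/√g, so T'/T = √(9.826/9.788) = 1.00194.
In 604800 s of true time the clock registers 604800/1.00194 = 603629.4 s, so it loses 1171 s.

lose 1171 s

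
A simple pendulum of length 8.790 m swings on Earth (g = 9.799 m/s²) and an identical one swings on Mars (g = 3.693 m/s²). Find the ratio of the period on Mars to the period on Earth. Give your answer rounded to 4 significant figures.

1.629

T ∝ 1/√g, so T₂/T₁ = √(g₁/g₂) = √(9.799/3.693) = 1.629.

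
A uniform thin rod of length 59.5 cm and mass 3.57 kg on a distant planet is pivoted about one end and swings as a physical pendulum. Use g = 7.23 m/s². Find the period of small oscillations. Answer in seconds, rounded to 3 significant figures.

For a physical pendulum T = 2π√(I/(mgd)), with d = 0.2975 m from pivot to centre of mass.
I_cm = mL²/12 = 3.57 × 0.595²/12 = 0.1053 kg·m²; I = I_cm + md² = 0.1053 + 3.57 × 0.2975² = 0.4213 kg·m².
T = 2π√(0.4213/(3.57 × 7.23 × 0.2975)) = 1.47 s.

1.47 s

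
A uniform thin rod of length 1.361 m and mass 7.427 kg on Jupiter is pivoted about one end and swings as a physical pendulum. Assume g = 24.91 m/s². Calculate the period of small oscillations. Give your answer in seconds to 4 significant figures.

1.199 s

For a physical pendulum T = 2π√(I/(mgd)), with d = 0.68050 m from pivot to centre of mass.
I_cm = mL²/12 = 7.427 × 1.361²/12 = 1.1464 kg·m²; I = I_cm + md² = 1.1464 + 7.427 × 0.68050² = 4.5857 kg·m².
T = 2π√(4.5857/(7.427 × 24.91 × 0.68050)) = 1.199 s.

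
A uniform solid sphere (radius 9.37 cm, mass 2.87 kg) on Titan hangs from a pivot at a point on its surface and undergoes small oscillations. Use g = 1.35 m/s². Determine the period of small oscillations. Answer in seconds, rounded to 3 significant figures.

I_cm = (2/5)mr² = 0.01008 kg·m². The pivot is at distance d = 0.0937 m from the centre of mass.
By the parallel-axis theorem, I = I_cm + md² = 0.01008 + 0.02520 = 0.03528 kg·m².
T = 2π√(I/(mgd)) = 2π√(0.03528/(2.87 × 1.35 × 0.0937)) = 1.96 s.

1.96 s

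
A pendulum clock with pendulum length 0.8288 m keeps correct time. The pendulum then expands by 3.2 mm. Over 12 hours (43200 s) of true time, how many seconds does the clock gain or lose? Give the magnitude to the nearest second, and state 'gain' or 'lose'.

T ∝ √L, so T'/T = √(0.83200/0.8288) = 1.00193.
In 43200 s of true time the clock registers 43200/1.00193 = 43116.8 s, so it loses 83 s.

lose 83 s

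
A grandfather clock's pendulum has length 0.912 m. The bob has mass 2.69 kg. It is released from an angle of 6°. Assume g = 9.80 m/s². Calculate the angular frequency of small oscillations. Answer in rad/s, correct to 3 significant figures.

ω = √(g/L) = √(9.80/0.912) = 3.28 rad/s.

3.28 rad/s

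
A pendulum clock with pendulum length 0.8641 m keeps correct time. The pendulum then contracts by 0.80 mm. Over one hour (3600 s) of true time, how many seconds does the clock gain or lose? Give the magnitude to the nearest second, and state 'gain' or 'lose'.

gain 2 s

T ∝ √L, so T'/T = √(0.86330/0.8641) = 0.999537.
In 3600 s of true time the clock registers 3600/0.999537 = 3601.7 s, so it gains 2 s.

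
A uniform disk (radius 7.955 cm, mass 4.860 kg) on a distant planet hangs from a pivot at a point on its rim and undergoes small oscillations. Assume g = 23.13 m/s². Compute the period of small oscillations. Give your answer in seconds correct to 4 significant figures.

I_cm = ½mr² = 0.015378 kg·m². The pivot is at distance d = 0.07955 m from the centre of mass.
By the parallel-axis theorem, I = I_cm + md² = 0.015378 + 0.030755 = 0.046133 kg·m².
T = 2π√(I/(mgd)) = 2π√(0.046133/(4.860 × 23.13 × 0.07955)) = 0.4513 s.

0.4513 s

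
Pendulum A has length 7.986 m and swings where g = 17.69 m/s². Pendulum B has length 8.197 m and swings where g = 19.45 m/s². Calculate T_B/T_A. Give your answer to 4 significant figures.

T = 2π√(L/g), so T_B/T_A = √((L_B/g_B)/(L_A/g_A)) = √((8.197/19.45)/(7.986/17.69)) = 0.9662.

0.9662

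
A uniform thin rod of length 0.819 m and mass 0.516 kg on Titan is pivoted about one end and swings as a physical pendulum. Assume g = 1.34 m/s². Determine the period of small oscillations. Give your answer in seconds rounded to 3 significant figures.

4.01 s

For a physical pendulum T = 2π√(I/(mgd)), with d = 0.4095 m from pivot to centre of mass.
I_cm = mL²/12 = 0.516 × 0.819²/12 = 0.02884 kg·m²; I = I_cm + md² = 0.02884 + 0.516 × 0.4095² = 0.1154 kg·m².
T = 2π√(0.1154/(0.516 × 1.34 × 0.4095)) = 4.01 s.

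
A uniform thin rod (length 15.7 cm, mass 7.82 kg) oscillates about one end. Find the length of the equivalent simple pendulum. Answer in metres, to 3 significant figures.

0.105 m

The equivalent simple-pendulum length is L_eq = I/(md), where I is about the pivot and d = 0.07850 m.
I_cm = (1/12)mL² = 0.01606 kg·m², so I = I_cm + md² = 0.01606 + 0.04819 = 0.06425 kg·m².
L_eq = 0.06425/(7.82 × 0.07850) = 0.105 m.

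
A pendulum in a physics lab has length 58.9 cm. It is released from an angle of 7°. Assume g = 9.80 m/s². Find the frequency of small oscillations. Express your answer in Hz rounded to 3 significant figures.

T = 2π√(L/g) = 2π√(0.589/9.80) = 1.540 s, so f = 1/T = 0.649 Hz.

0.649 Hz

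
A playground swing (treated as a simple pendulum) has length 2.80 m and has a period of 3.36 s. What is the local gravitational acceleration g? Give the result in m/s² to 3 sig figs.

From T = 2π√(L/g), g = 4π²L/T² = 4π² × 2.80/3.360² = 9.79 m/s².

9.79 m/s²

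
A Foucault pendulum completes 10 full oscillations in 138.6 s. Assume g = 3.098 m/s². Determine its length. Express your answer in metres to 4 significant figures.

15.07 m

T = 138.6/10 = 13.860 s.
From T = 2π√(L/g), L = gT²/(4π²) = 3.098 × 13.860²/(4π²) = 15.07 m.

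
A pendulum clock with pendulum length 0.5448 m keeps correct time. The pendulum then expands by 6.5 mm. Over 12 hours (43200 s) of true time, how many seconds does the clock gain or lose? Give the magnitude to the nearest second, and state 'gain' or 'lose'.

lose 255 s

T ∝ √L, so T'/T = √(0.55130/0.5448) = 1.00595.
In 43200 s of true time the clock registers 43200/1.00595 = 42944.6 s, so it loses 255 s.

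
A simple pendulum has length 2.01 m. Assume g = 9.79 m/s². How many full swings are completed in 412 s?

T = 2π√(L/g) = 2π√(2.01/9.79) = 2.847 s.
Number of complete oscillations = ⌊412/2.847⌋ = ⌊144.7⌋ = 144.

144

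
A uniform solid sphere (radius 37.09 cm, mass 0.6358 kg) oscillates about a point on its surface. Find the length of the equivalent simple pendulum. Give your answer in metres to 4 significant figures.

0.5193 m

The equivalent simple-pendulum length is L_eq = I/(md), where I is about the pivot and d = 0.37090 m.
I_cm = (2/5)mR² = 0.034986 kg·m², so I = I_cm + md² = 0.034986 + 0.087465 = 0.12245 kg·m².
L_eq = 0.12245/(0.6358 × 0.37090) = 0.5193 m.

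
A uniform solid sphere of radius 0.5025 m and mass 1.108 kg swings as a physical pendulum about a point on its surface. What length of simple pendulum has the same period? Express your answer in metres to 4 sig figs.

The equivalent simple-pendulum length is L_eq = I/(md), where I is about the pivot and d = 0.50250 m.
I_cm = (2/5)mR² = 0.11191 kg·m², so I = I_cm + md² = 0.11191 + 0.27978 = 0.39169 kg·m².
L_eq = 0.39169/(1.108 × 0.50250) = 0.7035 m.

0.7035 m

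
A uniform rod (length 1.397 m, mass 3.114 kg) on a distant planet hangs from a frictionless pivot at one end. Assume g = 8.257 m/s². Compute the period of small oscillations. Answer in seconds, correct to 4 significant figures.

For a physical pendulum T = 2π√(I/(mgd)), with d = 0.69850 m from pivot to centre of mass.
I_cm = mL²/12 = 3.114 × 1.397²/12 = 0.50644 kg·m²; I = I_cm + md² = 0.50644 + 3.114 × 0.69850² = 2.0258 kg·m².
T = 2π√(2.0258/(3.114 × 8.257 × 0.69850)) = 2.110 s.

2.110 s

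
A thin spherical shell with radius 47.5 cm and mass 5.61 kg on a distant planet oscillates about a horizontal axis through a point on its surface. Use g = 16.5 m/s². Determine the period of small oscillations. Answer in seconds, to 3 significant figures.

I_cm = (2/3)mr² = 0.8438 kg·m². The pivot is at distance d = 0.475 m from the centre of mass.
By the parallel-axis theorem, I = I_cm + md² = 0.8438 + 1.266 = 2.110 kg·m².
T = 2π√(I/(mgd)) = 2π√(2.110/(5.61 × 16.5 × 0.475)) = 1.38 s.

1.38 s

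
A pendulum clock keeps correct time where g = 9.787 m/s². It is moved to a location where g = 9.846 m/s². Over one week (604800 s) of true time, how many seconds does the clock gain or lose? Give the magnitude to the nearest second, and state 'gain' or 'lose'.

The clock's period scales as T ∝ 1/√g, so T'/T = √(9.787/9.846) = 0.996999.
In 604800 s of true time the clock registers 604800/0.996999 = 606620.3 s, so it gains 1820 s.

gain 1820 s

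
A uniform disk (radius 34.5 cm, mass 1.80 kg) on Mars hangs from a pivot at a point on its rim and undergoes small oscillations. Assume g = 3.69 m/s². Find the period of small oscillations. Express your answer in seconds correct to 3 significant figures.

2.35 s

I_cm = ½mr² = 0.1071 kg·m². The pivot is at distance d = 0.345 m from the centre of mass.
By the parallel-axis theorem, I = I_cm + md² = 0.1071 + 0.2142 = 0.3214 kg·m².
T = 2π√(I/(mgd)) = 2π√(0.3214/(1.80 × 3.69 × 0.345)) = 2.35 s.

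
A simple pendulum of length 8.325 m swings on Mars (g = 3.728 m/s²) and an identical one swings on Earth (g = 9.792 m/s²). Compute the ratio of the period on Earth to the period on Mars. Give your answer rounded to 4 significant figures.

T ∝ 1/√g, so T₂/T₁ = √(g₁/g₂) = √(3.728/9.792) = 0.6170.

0.6170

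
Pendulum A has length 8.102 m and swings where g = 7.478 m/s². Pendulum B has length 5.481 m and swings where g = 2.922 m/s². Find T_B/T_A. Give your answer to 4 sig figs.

T = 2π√(L/g), so T_B/T_A = √((L_B/g_B)/(L_A/g_A)) = √((5.481/2.922)/(8.102/7.478)) = 1.316.

1.316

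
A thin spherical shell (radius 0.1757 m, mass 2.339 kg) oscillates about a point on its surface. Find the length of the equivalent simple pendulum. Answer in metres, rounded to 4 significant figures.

0.2928 m

The equivalent simple-pendulum length is L_eq = I/(md), where I is about the pivot and d = 0.17570 m.
I_cm = (2/3)mR² = 0.048137 kg·m², so I = I_cm + md² = 0.048137 + 0.072206 = 0.12034 kg·m².
L_eq = 0.12034/(2.339 × 0.17570) = 0.2928 m.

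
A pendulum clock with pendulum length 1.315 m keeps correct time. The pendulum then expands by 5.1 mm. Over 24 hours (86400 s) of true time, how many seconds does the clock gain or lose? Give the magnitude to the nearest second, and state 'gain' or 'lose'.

lose 167 s

T ∝ √L, so T'/T = √(1.32010/1.315) = 1.00194.
In 86400 s of true time the clock registers 86400/1.00194 = 86232.9 s, so it loses 167 s.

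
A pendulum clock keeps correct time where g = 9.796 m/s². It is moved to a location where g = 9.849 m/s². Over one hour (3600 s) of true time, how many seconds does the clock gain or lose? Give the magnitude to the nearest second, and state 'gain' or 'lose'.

The clock's period scales as T ∝ 1/√g, so T'/T = √(9.796/9.849) = 0.997306.
In 3600 s of true time the clock registers 3600/0.997306 = 3609.7 s, so it gains 10 s.

gain 10 s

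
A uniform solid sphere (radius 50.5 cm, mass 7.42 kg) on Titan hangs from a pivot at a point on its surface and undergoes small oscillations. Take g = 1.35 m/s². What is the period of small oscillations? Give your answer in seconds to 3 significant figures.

I_cm = (2/5)mr² = 0.7569 kg·m². The pivot is at distance d = 0.505 m from the centre of mass.
By the parallel-axis theorem, I = I_cm + md² = 0.7569 + 1.892 = 2.649 kg·m².
T = 2π√(I/(mgd)) = 2π√(2.649/(7.42 × 1.35 × 0.505)) = 4.55 s.

4.55 s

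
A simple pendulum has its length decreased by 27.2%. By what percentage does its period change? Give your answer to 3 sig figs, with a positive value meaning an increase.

-14.7%

T ∝ √L, so T'/T = √(0.7280) = 0.8532.
Percentage change in T = (0.8532 − 1) × 100% = -14.7%.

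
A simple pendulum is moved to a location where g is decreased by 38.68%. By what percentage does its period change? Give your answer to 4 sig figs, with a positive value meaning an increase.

27.70%

T ∝ 1/√g, so T'/T = 1/√(0.61320) = 1.2770.
Percentage change in T = (1.2770 − 1) × 100% = 27.70%.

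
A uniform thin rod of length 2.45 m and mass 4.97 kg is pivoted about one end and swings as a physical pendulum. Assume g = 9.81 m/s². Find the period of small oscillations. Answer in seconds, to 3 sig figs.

2.56 s

For a physical pendulum T = 2π√(I/(mgd)), with d = 1.225 m from pivot to centre of mass.
I_cm = mL²/12 = 4.97 × 2.45²/12 = 2.486 kg·m²; I = I_cm + md² = 2.486 + 4.97 × 1.225² = 9.944 kg·m².
T = 2π√(9.944/(4.97 × 9.81 × 1.225)) = 2.56 s.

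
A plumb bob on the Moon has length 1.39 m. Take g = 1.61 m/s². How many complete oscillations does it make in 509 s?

87

T = 2π√(L/g) = 2π√(1.39/1.61) = 5.838 s.
Number of complete oscillations = ⌊509/5.838⌋ = ⌊87.19⌋ = 87.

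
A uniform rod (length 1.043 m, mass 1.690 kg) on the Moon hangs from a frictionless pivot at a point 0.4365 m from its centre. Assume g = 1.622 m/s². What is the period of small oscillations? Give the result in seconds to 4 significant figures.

For a physical pendulum T = 2π√(I/(mgd)), with d = 0.43650 m from pivot to centre of mass.
I_cm = mL²/12 = 1.690 × 1.043²/12 = 0.15321 kg·m²; I = I_cm + md² = 0.15321 + 1.690 × 0.43650² = 0.47520 kg·m².
T = 2π√(0.47520/(1.690 × 1.622 × 0.43650)) = 3.960 s.

3.960 s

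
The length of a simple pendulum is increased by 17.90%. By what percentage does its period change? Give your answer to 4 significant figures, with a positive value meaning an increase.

8.582%

T ∝ √L, so T'/T = √(1.1790) = 1.0858.
Percentage change in T = (1.0858 − 1) × 100% = 8.582%.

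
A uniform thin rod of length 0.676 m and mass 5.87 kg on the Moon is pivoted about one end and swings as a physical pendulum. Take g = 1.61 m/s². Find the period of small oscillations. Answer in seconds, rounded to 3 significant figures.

3.32 s

For a physical pendulum T = 2π√(I/(mgd)), with d = 0.3380 m from pivot to centre of mass.
I_cm = mL²/12 = 5.87 × 0.676²/12 = 0.2235 kg·m²; I = I_cm + md² = 0.2235 + 5.87 × 0.3380² = 0.8941 kg·m².
T = 2π√(0.8941/(5.87 × 1.61 × 0.3380)) = 3.32 s.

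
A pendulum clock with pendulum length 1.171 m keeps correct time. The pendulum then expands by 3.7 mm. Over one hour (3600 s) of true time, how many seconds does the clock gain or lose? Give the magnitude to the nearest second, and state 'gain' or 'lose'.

lose 6 s

T ∝ √L, so T'/T = √(1.17470/1.171) = 1.00158.
In 3600 s of true time the clock registers 3600/1.00158 = 3594.3 s, so it loses 6 s.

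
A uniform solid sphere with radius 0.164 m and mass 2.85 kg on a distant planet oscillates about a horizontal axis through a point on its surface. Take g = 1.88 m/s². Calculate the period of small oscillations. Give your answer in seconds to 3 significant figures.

I_cm = (2/5)mr² = 0.03066 kg·m². The pivot is at distance d = 0.164 m from the centre of mass.
By the parallel-axis theorem, I = I_cm + md² = 0.03066 + 0.07665 = 0.1073 kg·m².
T = 2π√(I/(mgd)) = 2π√(0.1073/(2.85 × 1.88 × 0.164)) = 2.20 s.

2.20 s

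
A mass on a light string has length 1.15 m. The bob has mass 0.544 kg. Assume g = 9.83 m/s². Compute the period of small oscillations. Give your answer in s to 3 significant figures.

2.15 s

T = 2π√(L/g) = 2π√(1.15/9.83) = 2π × 0.3420 = 2.15 s.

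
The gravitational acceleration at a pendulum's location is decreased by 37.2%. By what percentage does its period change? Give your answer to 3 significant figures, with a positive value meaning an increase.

26.2%

T ∝ 1/√g, so T'/T = 1/√(0.6280) = 1.262.
Percentage change in T = (1.262 − 1) × 100% = 26.2%.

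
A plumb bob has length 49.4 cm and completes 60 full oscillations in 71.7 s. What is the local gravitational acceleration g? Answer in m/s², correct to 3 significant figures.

T = 71.7/60 = 1.195 s.
From T = 2π√(L/g), g = 4π²L/T² = 4π² × 0.494/1.195² = 13.7 m/s².

13.7 m/s²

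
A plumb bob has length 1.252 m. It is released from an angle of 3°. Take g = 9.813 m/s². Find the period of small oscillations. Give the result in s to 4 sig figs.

T = 2π√(L/g) = 2π√(1.252/9.813) = 2π × 0.35719 = 2.244 s.

2.244 s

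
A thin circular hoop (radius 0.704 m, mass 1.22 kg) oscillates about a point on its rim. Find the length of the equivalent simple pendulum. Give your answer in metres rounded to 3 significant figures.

1.41 m

The equivalent simple-pendulum length is L_eq = I/(md), where I is about the pivot and d = 0.7040 m.
I_cm = mR² = 0.6047 kg·m², so I = I_cm + md² = 0.6047 + 0.6047 = 1.209 kg·m².
L_eq = 1.209/(1.22 × 0.7040) = 1.41 m.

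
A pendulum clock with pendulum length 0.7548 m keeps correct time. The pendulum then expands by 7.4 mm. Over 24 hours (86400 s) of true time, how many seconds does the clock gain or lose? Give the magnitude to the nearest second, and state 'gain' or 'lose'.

lose 420 s

T ∝ √L, so T'/T = √(0.76220/0.7548) = 1.00489.
In 86400 s of true time the clock registers 86400/1.00489 = 85979.6 s, so it loses 420 s.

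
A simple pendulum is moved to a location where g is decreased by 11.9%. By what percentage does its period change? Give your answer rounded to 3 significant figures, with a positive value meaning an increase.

T ∝ 1/√g, so T'/T = 1/√(0.8810) = 1.065.
Percentage change in T = (1.065 − 1) × 100% = 6.54%.

6.54%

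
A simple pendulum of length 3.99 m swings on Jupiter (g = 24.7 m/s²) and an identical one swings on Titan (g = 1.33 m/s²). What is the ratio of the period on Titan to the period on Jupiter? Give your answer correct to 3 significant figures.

4.31

T ∝ 1/√g, so T₂/T₁ = √(g₁/g₂) = √(24.7/1.33) = 4.31.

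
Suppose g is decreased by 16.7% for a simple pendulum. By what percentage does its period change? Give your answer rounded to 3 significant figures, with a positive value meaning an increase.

9.57%

T ∝ 1/√g, so T'/T = 1/√(0.8330) = 1.096.
Percentage change in T = (1.096 − 1) × 100% = 9.57%.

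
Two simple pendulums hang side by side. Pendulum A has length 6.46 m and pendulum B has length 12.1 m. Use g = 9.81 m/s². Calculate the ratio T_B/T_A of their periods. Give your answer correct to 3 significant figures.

1.37

T ∝ √L, so T_B/T_A = √(L_B/L_A) = √(12.1/6.46) = 1.37.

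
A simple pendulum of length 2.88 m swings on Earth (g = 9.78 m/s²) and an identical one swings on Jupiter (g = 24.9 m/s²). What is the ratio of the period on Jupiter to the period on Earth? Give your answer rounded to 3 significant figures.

0.627

T ∝ 1/√g, so T₂/T₁ = √(g₁/g₂) = √(9.78/24.9) = 0.627.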